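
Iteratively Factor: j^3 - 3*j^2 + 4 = (j - 2)*(j^2 - j - 2) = (j - 2)*(j + 1)*(j - 2)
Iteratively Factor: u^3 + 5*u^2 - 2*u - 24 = (u + 4)*(u^2 + u - 6) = (u - 2)*(u + 4)*(u + 3)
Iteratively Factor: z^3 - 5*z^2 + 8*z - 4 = (z - 1)*(z^2 - 4*z + 4) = (z - 2)*(z - 1)*(z - 2)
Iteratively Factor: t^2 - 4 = (t + 2)*(t - 2)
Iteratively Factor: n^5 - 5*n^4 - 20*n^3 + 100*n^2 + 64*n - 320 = (n - 4)*(n^4 - n^3 - 24*n^2 + 4*n + 80) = (n - 4)*(n + 4)*(n^3 - 5*n^2 - 4*n + 20) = (n - 4)*(n + 2)*(n + 4)*(n^2 - 7*n + 10) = (n - 4)*(n - 2)*(n + 2)*(n + 4)*(n - 5)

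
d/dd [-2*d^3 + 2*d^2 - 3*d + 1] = -6*d^2 + 4*d - 3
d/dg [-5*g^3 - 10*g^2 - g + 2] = -15*g^2 - 20*g - 1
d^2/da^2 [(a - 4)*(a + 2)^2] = 6*a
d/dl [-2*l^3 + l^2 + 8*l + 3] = -6*l^2 + 2*l + 8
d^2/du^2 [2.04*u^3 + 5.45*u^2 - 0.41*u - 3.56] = 12.24*u + 10.9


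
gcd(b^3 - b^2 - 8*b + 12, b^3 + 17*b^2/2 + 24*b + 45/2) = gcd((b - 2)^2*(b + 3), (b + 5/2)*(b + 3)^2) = b + 3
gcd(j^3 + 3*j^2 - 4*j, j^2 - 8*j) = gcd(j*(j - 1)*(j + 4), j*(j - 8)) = j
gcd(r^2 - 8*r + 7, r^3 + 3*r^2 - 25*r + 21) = r - 1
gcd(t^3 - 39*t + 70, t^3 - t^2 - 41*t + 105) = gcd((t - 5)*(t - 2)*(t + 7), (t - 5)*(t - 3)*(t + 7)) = t^2 + 2*t - 35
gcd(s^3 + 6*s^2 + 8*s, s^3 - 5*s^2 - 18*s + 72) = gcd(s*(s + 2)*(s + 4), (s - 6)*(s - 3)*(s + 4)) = s + 4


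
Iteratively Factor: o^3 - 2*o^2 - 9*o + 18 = (o - 2)*(o^2 - 9) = (o - 3)*(o - 2)*(o + 3)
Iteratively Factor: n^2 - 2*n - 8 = (n - 4)*(n + 2)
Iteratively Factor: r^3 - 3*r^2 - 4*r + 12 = (r - 3)*(r^2 - 4) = (r - 3)*(r - 2)*(r + 2)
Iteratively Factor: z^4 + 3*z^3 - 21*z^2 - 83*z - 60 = (z + 3)*(z^3 - 21*z - 20) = (z + 1)*(z + 3)*(z^2 - z - 20) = (z - 5)*(z + 1)*(z + 3)*(z + 4)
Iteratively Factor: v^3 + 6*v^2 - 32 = (v - 2)*(v^2 + 8*v + 16) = (v - 2)*(v + 4)*(v + 4)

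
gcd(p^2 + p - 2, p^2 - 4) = p + 2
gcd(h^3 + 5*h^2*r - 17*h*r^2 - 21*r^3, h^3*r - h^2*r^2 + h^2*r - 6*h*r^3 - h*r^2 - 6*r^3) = -h + 3*r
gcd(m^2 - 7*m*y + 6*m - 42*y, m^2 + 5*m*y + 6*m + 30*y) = m + 6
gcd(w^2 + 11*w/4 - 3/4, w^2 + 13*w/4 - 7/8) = w - 1/4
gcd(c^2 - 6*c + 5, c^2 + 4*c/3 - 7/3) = c - 1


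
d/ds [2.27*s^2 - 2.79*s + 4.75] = 4.54*s - 2.79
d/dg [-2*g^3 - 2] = -6*g^2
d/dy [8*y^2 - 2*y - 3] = 16*y - 2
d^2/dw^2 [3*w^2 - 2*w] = 6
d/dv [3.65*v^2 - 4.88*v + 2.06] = 7.3*v - 4.88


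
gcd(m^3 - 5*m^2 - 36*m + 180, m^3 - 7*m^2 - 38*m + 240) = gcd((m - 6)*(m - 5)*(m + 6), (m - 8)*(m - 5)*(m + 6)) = m^2 + m - 30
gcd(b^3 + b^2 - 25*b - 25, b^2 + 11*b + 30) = b + 5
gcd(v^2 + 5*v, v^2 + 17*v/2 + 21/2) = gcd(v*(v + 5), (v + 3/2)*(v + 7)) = 1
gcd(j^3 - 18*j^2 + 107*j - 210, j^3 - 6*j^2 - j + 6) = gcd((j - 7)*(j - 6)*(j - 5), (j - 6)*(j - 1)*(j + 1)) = j - 6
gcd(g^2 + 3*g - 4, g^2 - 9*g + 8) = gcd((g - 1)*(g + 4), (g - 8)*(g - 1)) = g - 1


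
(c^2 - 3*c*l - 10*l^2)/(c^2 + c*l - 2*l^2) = (c - 5*l)/(c - l)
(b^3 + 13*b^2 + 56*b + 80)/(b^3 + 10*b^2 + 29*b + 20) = (b + 4)/(b + 1)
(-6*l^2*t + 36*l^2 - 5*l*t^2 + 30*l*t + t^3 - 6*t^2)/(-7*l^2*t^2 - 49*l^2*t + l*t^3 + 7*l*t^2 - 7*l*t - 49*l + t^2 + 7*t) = (6*l^2*t - 36*l^2 + 5*l*t^2 - 30*l*t - t^3 + 6*t^2)/(7*l^2*t^2 + 49*l^2*t - l*t^3 - 7*l*t^2 + 7*l*t + 49*l - t^2 - 7*t)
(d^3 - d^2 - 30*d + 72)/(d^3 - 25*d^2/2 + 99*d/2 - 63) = 2*(d^2 + 2*d - 24)/(2*d^2 - 19*d + 42)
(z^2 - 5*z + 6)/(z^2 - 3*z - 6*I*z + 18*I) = (z - 2)/(z - 6*I)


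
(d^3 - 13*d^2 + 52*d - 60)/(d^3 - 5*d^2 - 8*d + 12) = (d^2 - 7*d + 10)/(d^2 + d - 2)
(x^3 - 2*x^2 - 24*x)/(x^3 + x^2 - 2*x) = (x^2 - 2*x - 24)/(x^2 + x - 2)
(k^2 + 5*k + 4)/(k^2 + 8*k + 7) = (k + 4)/(k + 7)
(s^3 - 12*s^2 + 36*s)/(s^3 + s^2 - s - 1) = s*(s^2 - 12*s + 36)/(s^3 + s^2 - s - 1)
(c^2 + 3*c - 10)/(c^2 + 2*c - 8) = (c + 5)/(c + 4)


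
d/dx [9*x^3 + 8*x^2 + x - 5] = 27*x^2 + 16*x + 1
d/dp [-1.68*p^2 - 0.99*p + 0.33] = -3.36*p - 0.99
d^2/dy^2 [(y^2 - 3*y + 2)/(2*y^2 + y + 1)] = 4*(-7*y^3 + 9*y^2 + 15*y + 1)/(8*y^6 + 12*y^5 + 18*y^4 + 13*y^3 + 9*y^2 + 3*y + 1)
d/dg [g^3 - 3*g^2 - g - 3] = 3*g^2 - 6*g - 1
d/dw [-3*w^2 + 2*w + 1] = 2 - 6*w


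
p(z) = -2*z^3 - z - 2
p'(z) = -6*z^2 - 1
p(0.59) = -3.00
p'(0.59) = -3.09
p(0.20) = -2.22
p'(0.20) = -1.24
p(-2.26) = 23.35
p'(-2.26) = -31.65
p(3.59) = -98.13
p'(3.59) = -78.33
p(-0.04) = -1.96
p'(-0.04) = -1.01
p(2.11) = -22.90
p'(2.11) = -27.71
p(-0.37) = -1.53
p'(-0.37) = -1.82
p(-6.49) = 551.21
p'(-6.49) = -253.72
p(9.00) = -1469.00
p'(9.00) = -487.00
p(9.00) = -1469.00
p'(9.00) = -487.00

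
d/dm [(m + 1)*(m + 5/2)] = 2*m + 7/2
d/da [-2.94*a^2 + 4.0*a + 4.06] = 4.0 - 5.88*a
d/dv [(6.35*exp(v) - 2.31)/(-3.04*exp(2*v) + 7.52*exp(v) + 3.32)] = (19.304*exp(2*v) - 14.0448*exp(v) + 38.4532)*exp(v)/(9.2416*exp(4*v) - 45.7216*exp(3*v) + 36.3648*exp(2*v) + 49.9328*exp(v) + 11.0224)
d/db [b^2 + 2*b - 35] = 2*b + 2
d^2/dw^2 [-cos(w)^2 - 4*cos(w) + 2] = 4*cos(w) + 2*cos(2*w)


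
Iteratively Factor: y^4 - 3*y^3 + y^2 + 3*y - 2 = (y - 1)*(y^3 - 2*y^2 - y + 2) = (y - 1)*(y + 1)*(y^2 - 3*y + 2) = (y - 2)*(y - 1)*(y + 1)*(y - 1)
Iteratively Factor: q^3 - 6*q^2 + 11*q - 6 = (q - 2)*(q^2 - 4*q + 3) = (q - 2)*(q - 1)*(q - 3)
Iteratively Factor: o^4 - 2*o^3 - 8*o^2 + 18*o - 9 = (o - 3)*(o^3 + o^2 - 5*o + 3) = (o - 3)*(o - 1)*(o^2 + 2*o - 3) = (o - 3)*(o - 1)^2*(o + 3)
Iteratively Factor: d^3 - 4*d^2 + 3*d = (d - 3)*(d^2 - d) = (d - 3)*(d - 1)*(d)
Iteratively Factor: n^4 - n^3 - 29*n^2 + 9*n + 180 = (n + 4)*(n^3 - 5*n^2 - 9*n + 45) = (n + 3)*(n + 4)*(n^2 - 8*n + 15) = (n - 5)*(n + 3)*(n + 4)*(n - 3)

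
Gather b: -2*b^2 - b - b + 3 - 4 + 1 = -2*b^2 - 2*b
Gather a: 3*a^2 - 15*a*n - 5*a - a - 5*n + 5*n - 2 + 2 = 3*a^2 + a*(-15*n - 6)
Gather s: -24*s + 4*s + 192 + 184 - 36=340 - 20*s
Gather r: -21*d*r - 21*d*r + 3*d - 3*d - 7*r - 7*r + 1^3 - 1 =r*(-42*d - 14)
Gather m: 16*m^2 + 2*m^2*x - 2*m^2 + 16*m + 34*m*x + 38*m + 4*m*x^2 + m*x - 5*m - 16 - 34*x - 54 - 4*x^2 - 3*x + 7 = m^2*(2*x + 14) + m*(4*x^2 + 35*x + 49) - 4*x^2 - 37*x - 63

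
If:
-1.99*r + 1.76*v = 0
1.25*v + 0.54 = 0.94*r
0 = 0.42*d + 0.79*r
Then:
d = 2.15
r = -1.14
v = -1.29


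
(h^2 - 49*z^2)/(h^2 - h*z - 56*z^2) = (-h + 7*z)/(-h + 8*z)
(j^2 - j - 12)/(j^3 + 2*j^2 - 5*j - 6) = (j - 4)/(j^2 - j - 2)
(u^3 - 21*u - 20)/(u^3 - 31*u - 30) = (u^2 - u - 20)/(u^2 - u - 30)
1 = 1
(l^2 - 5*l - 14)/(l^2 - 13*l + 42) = (l + 2)/(l - 6)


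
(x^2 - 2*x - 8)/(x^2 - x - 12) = (x + 2)/(x + 3)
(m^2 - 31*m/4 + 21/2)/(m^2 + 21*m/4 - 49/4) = (m - 6)/(m + 7)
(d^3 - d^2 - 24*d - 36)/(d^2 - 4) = (d^2 - 3*d - 18)/(d - 2)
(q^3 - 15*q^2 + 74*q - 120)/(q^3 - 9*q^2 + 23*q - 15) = (q^2 - 10*q + 24)/(q^2 - 4*q + 3)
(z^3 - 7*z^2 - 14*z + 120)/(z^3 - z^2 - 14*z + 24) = (z^2 - 11*z + 30)/(z^2 - 5*z + 6)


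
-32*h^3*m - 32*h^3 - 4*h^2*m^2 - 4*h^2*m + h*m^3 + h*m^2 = (-8*h + m)*(4*h + m)*(h*m + h)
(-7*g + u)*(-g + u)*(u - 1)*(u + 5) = 7*g^2*u^2 + 28*g^2*u - 35*g^2 - 8*g*u^3 - 32*g*u^2 + 40*g*u + u^4 + 4*u^3 - 5*u^2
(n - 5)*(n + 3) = n^2 - 2*n - 15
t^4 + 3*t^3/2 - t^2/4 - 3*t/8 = t*(t - 1/2)*(t + 1/2)*(t + 3/2)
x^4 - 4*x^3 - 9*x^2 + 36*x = x*(x - 4)*(x - 3)*(x + 3)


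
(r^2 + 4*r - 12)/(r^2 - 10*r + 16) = (r + 6)/(r - 8)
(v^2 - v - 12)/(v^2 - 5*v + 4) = (v + 3)/(v - 1)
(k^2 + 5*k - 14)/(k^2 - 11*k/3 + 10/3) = 3*(k + 7)/(3*k - 5)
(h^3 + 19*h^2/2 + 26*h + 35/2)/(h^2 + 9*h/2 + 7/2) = h + 5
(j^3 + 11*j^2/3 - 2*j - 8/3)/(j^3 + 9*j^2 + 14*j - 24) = (j + 2/3)/(j + 6)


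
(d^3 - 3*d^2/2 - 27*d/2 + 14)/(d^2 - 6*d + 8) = (2*d^2 + 5*d - 7)/(2*(d - 2))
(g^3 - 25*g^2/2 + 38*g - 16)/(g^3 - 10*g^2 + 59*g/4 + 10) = 2*(2*g^2 - 9*g + 4)/(4*g^2 - 8*g - 5)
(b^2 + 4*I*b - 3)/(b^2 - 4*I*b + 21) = (b + I)/(b - 7*I)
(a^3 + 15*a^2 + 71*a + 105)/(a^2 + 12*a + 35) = a + 3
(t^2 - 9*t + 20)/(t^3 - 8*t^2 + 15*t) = (t - 4)/(t*(t - 3))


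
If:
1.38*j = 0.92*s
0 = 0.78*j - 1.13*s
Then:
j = 0.00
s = 0.00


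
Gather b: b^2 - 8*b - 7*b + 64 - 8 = b^2 - 15*b + 56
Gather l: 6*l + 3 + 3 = 6*l + 6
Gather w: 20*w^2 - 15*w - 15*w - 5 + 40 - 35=20*w^2 - 30*w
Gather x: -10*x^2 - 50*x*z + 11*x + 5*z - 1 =-10*x^2 + x*(11 - 50*z) + 5*z - 1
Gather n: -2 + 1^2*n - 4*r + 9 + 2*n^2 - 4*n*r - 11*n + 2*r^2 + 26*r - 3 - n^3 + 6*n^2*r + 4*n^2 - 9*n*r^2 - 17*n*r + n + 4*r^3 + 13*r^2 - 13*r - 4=-n^3 + n^2*(6*r + 6) + n*(-9*r^2 - 21*r - 9) + 4*r^3 + 15*r^2 + 9*r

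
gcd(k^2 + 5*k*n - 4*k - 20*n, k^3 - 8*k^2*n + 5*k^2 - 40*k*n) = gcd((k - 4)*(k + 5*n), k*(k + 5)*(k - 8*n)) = 1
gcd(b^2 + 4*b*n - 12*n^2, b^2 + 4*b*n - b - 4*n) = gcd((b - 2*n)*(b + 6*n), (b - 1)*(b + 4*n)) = 1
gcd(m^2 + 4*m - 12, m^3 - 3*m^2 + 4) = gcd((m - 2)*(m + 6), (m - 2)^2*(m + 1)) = m - 2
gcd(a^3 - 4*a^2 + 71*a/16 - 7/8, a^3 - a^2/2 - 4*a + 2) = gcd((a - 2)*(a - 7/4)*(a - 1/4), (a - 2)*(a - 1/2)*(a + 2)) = a - 2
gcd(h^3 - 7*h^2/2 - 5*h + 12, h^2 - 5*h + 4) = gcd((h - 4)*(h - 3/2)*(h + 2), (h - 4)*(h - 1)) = h - 4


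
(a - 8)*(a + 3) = a^2 - 5*a - 24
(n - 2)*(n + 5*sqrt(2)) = n^2 - 2*n + 5*sqrt(2)*n - 10*sqrt(2)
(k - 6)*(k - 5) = k^2 - 11*k + 30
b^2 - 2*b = b*(b - 2)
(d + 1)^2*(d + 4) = d^3 + 6*d^2 + 9*d + 4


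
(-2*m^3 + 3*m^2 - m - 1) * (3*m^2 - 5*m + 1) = -6*m^5 + 19*m^4 - 20*m^3 + 5*m^2 + 4*m - 1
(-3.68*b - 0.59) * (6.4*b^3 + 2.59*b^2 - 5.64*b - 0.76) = -23.552*b^4 - 13.3072*b^3 + 19.2271*b^2 + 6.1244*b + 0.4484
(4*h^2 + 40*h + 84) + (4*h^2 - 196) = 8*h^2 + 40*h - 112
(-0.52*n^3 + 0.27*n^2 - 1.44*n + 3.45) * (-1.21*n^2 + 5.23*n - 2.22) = 0.6292*n^5 - 3.0463*n^4 + 4.3089*n^3 - 12.3051*n^2 + 21.2403*n - 7.659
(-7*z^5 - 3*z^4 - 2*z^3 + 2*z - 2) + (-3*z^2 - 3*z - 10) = -7*z^5 - 3*z^4 - 2*z^3 - 3*z^2 - z - 12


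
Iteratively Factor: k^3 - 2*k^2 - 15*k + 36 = (k - 3)*(k^2 + k - 12) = (k - 3)^2*(k + 4)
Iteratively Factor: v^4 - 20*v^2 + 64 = (v - 4)*(v^3 + 4*v^2 - 4*v - 16) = (v - 4)*(v - 2)*(v^2 + 6*v + 8) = (v - 4)*(v - 2)*(v + 2)*(v + 4)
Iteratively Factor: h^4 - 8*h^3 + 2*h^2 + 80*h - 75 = (h - 5)*(h^3 - 3*h^2 - 13*h + 15) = (h - 5)*(h - 1)*(h^2 - 2*h - 15) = (h - 5)^2*(h - 1)*(h + 3)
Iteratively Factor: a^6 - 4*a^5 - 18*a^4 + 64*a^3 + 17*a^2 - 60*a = (a - 1)*(a^5 - 3*a^4 - 21*a^3 + 43*a^2 + 60*a) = (a - 3)*(a - 1)*(a^4 - 21*a^2 - 20*a) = (a - 5)*(a - 3)*(a - 1)*(a^3 + 5*a^2 + 4*a) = a*(a - 5)*(a - 3)*(a - 1)*(a^2 + 5*a + 4) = a*(a - 5)*(a - 3)*(a - 1)*(a + 1)*(a + 4)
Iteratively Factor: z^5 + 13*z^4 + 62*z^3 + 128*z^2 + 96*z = (z + 3)*(z^4 + 10*z^3 + 32*z^2 + 32*z) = (z + 3)*(z + 4)*(z^3 + 6*z^2 + 8*z) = (z + 3)*(z + 4)^2*(z^2 + 2*z) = (z + 2)*(z + 3)*(z + 4)^2*(z)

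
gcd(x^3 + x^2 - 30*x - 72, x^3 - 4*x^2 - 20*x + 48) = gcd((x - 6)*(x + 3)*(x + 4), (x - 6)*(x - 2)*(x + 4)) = x^2 - 2*x - 24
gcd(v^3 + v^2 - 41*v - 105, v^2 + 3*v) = v + 3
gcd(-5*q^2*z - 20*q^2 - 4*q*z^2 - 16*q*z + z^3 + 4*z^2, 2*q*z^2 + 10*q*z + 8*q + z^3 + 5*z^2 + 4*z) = z + 4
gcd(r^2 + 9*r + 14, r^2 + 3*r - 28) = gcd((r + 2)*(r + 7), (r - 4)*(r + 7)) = r + 7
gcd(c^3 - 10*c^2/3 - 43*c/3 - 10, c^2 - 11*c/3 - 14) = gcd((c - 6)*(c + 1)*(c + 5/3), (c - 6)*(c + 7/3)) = c - 6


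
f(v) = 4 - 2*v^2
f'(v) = -4*v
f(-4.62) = -38.69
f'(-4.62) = 18.48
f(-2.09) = -4.74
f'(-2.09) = 8.36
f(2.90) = -12.82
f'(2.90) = -11.60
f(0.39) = 3.70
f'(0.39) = -1.56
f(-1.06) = 1.75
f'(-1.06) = 4.24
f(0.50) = 3.50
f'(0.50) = -2.00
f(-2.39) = -7.42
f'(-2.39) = 9.56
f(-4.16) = -30.61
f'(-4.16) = 16.64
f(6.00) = -68.00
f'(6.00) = -24.00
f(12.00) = -284.00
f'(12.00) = -48.00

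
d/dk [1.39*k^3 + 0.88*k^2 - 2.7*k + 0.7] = 4.17*k^2 + 1.76*k - 2.7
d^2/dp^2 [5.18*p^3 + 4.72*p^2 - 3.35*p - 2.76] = 31.08*p + 9.44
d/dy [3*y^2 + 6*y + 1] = 6*y + 6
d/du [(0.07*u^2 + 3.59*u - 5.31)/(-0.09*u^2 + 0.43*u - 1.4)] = (0.3532*u^2 - 1.1518*u - 2.7427)/(0.0081*u^4 - 0.0774*u^3 + 0.4369*u^2 - 1.204*u + 1.96)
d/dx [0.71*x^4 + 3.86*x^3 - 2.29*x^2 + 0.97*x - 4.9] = 2.84*x^3 + 11.58*x^2 - 4.58*x + 0.97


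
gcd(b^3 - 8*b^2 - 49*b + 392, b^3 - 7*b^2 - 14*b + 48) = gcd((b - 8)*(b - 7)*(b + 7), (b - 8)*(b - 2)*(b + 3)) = b - 8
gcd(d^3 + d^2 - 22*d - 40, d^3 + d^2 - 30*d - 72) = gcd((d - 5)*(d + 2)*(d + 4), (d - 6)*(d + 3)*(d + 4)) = d + 4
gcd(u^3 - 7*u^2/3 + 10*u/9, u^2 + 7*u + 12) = 1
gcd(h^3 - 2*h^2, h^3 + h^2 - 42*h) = h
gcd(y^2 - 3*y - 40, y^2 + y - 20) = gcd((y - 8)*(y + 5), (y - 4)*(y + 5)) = y + 5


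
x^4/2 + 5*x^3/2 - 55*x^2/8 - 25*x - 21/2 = (x/2 + 1)*(x - 7/2)*(x + 1/2)*(x + 6)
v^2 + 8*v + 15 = (v + 3)*(v + 5)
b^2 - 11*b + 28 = (b - 7)*(b - 4)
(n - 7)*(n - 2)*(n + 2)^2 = n^4 - 5*n^3 - 18*n^2 + 20*n + 56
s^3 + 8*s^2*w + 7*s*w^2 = s*(s + w)*(s + 7*w)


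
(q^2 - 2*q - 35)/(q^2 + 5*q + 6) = (q^2 - 2*q - 35)/(q^2 + 5*q + 6)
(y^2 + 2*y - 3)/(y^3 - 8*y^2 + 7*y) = (y + 3)/(y*(y - 7))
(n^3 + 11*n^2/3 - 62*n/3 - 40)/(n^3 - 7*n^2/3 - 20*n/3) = (n + 6)/n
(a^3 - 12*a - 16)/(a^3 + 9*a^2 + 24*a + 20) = (a - 4)/(a + 5)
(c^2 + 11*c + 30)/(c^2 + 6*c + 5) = (c + 6)/(c + 1)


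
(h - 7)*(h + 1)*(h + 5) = h^3 - h^2 - 37*h - 35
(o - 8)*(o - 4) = o^2 - 12*o + 32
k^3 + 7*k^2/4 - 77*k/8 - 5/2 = (k - 5/2)*(k + 1/4)*(k + 4)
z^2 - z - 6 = (z - 3)*(z + 2)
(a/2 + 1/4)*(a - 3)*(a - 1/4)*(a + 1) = a^4/2 - 7*a^3/8 - 29*a^2/16 - a/4 + 3/16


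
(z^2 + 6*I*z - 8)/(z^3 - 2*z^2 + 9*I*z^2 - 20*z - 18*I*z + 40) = (z + 2*I)/(z^2 + z*(-2 + 5*I) - 10*I)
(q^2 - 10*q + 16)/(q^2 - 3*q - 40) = (q - 2)/(q + 5)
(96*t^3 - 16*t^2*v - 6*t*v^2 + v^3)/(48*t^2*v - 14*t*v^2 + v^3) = (16*t^2 - v^2)/(v*(8*t - v))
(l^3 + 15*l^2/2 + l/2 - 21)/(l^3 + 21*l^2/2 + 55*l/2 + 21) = (2*l - 3)/(2*l + 3)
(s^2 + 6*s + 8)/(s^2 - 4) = (s + 4)/(s - 2)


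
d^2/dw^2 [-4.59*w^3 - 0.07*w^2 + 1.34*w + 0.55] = -27.54*w - 0.14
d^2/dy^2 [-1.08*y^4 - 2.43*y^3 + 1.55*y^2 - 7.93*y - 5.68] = -12.96*y^2 - 14.58*y + 3.1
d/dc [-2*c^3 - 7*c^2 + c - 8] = -6*c^2 - 14*c + 1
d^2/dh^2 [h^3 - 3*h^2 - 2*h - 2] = 6*h - 6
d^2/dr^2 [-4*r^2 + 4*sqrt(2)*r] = -8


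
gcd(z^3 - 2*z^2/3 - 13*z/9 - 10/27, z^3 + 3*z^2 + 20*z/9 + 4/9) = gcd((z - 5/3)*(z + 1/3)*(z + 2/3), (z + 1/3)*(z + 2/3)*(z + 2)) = z^2 + z + 2/9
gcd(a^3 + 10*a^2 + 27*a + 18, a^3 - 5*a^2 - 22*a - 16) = a + 1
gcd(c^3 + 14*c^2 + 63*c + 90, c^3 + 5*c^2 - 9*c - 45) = c^2 + 8*c + 15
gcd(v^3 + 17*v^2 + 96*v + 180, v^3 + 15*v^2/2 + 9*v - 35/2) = v + 5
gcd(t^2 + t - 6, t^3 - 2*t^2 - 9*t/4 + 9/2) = t - 2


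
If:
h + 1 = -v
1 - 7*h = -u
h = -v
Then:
No Solution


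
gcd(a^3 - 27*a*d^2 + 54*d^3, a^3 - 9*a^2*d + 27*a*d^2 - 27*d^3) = a^2 - 6*a*d + 9*d^2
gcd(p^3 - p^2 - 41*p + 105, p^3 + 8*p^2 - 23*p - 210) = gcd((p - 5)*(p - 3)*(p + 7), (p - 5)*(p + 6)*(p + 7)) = p^2 + 2*p - 35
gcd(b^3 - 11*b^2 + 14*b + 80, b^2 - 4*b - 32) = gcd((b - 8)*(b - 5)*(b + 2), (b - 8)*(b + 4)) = b - 8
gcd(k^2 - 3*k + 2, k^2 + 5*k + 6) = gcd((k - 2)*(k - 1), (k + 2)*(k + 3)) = 1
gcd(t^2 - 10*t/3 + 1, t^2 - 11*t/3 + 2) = t - 3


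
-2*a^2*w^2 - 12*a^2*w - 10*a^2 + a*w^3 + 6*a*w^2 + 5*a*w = (-2*a + w)*(w + 5)*(a*w + a)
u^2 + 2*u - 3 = (u - 1)*(u + 3)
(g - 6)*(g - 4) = g^2 - 10*g + 24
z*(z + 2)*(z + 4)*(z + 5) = z^4 + 11*z^3 + 38*z^2 + 40*z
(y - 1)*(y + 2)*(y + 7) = y^3 + 8*y^2 + 5*y - 14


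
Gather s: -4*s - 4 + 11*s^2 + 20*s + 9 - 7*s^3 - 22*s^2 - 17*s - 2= -7*s^3 - 11*s^2 - s + 3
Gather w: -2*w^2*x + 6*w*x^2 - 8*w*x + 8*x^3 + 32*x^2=-2*w^2*x + w*(6*x^2 - 8*x) + 8*x^3 + 32*x^2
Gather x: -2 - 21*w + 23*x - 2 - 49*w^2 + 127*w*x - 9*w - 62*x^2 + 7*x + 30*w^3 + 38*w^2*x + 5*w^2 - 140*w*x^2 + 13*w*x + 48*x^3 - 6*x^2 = 30*w^3 - 44*w^2 - 30*w + 48*x^3 + x^2*(-140*w - 68) + x*(38*w^2 + 140*w + 30) - 4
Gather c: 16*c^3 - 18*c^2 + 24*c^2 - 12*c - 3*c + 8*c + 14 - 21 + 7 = 16*c^3 + 6*c^2 - 7*c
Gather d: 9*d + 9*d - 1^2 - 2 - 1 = 18*d - 4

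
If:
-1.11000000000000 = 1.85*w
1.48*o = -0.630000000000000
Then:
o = -0.43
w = -0.60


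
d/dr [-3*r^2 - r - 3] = -6*r - 1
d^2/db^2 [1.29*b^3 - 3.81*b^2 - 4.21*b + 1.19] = 7.74*b - 7.62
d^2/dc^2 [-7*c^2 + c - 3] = -14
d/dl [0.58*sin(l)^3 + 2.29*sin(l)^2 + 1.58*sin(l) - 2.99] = (1.74*sin(l)^2 + 4.58*sin(l) + 1.58)*cos(l)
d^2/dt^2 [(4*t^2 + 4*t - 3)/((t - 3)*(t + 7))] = 6*(-4*t^3 + 81*t^2 + 72*t + 663)/(t^6 + 12*t^5 - 15*t^4 - 440*t^3 + 315*t^2 + 5292*t - 9261)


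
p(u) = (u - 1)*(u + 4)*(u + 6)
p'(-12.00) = 230.00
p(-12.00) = -624.00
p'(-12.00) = 230.00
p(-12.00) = -624.00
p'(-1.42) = -5.51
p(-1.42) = -28.60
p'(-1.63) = -7.37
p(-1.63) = -27.24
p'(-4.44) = -6.78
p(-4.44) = 3.73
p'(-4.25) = -8.31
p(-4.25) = 2.30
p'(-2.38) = -11.85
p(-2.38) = -19.82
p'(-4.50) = -6.25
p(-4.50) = 4.12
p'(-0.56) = 4.86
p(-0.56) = -29.19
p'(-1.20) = -3.28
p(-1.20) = -29.57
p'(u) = (u - 1)*(u + 4) + (u - 1)*(u + 6) + (u + 4)*(u + 6) = 3*u^2 + 18*u + 14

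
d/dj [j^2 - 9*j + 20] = 2*j - 9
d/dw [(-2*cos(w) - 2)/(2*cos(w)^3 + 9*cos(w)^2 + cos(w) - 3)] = -2*(-15*sin(w)^2 + 21*cos(w) + cos(3*w) + 19)*sin(w)/((2*cos(w) - 1)^2*(-sin(w)^2 + 5*cos(w) + 4)^2)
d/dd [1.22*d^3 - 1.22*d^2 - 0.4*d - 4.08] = 3.66*d^2 - 2.44*d - 0.4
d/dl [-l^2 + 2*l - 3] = 2 - 2*l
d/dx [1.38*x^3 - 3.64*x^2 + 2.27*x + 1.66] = 4.14*x^2 - 7.28*x + 2.27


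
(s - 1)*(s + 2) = s^2 + s - 2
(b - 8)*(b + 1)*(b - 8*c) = b^3 - 8*b^2*c - 7*b^2 + 56*b*c - 8*b + 64*c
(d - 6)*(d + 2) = d^2 - 4*d - 12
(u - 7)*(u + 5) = u^2 - 2*u - 35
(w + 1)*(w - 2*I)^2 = w^3 + w^2 - 4*I*w^2 - 4*w - 4*I*w - 4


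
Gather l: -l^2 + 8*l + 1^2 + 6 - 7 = -l^2 + 8*l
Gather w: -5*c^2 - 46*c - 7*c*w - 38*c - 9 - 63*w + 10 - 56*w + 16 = -5*c^2 - 84*c + w*(-7*c - 119) + 17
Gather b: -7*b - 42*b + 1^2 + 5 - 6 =-49*b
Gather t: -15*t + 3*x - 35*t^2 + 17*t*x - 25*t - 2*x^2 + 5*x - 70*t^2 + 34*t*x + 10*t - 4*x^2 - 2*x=-105*t^2 + t*(51*x - 30) - 6*x^2 + 6*x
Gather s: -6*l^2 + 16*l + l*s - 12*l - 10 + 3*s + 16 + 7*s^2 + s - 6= -6*l^2 + 4*l + 7*s^2 + s*(l + 4)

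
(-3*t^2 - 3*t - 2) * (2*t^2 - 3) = -6*t^4 - 6*t^3 + 5*t^2 + 9*t + 6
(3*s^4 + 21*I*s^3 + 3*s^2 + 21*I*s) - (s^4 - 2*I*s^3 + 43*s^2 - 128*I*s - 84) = 2*s^4 + 23*I*s^3 - 40*s^2 + 149*I*s + 84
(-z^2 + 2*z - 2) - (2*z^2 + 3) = -3*z^2 + 2*z - 5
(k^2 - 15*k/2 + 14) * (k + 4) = k^3 - 7*k^2/2 - 16*k + 56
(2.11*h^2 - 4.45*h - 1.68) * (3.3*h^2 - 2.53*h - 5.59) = 6.963*h^4 - 20.0233*h^3 - 6.0804*h^2 + 29.1259*h + 9.3912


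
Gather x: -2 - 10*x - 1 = -10*x - 3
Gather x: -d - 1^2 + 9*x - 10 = -d + 9*x - 11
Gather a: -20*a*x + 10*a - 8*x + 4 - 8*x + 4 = a*(10 - 20*x) - 16*x + 8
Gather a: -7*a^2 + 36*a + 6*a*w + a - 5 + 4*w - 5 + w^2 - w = -7*a^2 + a*(6*w + 37) + w^2 + 3*w - 10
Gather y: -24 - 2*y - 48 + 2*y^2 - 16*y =2*y^2 - 18*y - 72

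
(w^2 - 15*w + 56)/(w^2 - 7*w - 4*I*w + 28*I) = (w - 8)/(w - 4*I)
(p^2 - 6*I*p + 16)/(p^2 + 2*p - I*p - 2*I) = (p^2 - 6*I*p + 16)/(p^2 + p*(2 - I) - 2*I)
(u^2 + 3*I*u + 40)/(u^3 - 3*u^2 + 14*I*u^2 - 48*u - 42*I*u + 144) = (u - 5*I)/(u^2 + u*(-3 + 6*I) - 18*I)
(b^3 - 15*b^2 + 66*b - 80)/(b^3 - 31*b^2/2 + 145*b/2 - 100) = 2*(b - 2)/(2*b - 5)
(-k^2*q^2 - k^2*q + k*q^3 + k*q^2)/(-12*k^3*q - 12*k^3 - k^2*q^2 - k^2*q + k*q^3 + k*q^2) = q*(-k + q)/(-12*k^2 - k*q + q^2)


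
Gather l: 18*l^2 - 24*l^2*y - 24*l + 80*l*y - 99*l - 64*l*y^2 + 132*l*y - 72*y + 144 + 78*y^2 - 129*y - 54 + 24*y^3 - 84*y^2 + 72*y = l^2*(18 - 24*y) + l*(-64*y^2 + 212*y - 123) + 24*y^3 - 6*y^2 - 129*y + 90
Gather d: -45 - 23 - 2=-70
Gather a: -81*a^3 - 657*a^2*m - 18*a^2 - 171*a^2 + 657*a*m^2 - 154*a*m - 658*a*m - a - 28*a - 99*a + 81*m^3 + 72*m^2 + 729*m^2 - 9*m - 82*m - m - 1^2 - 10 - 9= -81*a^3 + a^2*(-657*m - 189) + a*(657*m^2 - 812*m - 128) + 81*m^3 + 801*m^2 - 92*m - 20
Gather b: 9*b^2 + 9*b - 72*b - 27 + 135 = 9*b^2 - 63*b + 108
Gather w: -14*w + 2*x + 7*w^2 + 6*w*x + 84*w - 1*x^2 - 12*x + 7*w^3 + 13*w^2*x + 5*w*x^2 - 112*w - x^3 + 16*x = 7*w^3 + w^2*(13*x + 7) + w*(5*x^2 + 6*x - 42) - x^3 - x^2 + 6*x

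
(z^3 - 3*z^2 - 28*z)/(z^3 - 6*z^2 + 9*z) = (z^2 - 3*z - 28)/(z^2 - 6*z + 9)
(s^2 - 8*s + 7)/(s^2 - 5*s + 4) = (s - 7)/(s - 4)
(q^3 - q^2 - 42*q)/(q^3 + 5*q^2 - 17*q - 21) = q*(q^2 - q - 42)/(q^3 + 5*q^2 - 17*q - 21)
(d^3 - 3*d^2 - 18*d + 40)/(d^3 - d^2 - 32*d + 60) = (d + 4)/(d + 6)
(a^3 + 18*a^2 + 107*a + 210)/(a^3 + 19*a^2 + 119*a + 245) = (a + 6)/(a + 7)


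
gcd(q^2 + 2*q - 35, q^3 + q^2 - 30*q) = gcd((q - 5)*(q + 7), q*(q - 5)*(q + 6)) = q - 5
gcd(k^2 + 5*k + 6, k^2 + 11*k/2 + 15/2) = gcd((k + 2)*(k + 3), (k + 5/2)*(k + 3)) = k + 3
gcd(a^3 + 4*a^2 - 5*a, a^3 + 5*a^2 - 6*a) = a^2 - a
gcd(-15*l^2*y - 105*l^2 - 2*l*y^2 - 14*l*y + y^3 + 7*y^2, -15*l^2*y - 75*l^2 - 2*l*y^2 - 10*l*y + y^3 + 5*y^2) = -15*l^2 - 2*l*y + y^2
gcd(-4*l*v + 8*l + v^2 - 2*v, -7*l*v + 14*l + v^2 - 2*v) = v - 2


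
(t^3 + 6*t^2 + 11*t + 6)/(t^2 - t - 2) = (t^2 + 5*t + 6)/(t - 2)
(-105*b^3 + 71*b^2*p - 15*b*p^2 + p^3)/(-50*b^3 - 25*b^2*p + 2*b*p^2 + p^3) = (21*b^2 - 10*b*p + p^2)/(10*b^2 + 7*b*p + p^2)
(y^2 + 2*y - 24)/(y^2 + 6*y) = (y - 4)/y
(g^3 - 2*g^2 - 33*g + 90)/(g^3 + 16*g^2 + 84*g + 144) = (g^2 - 8*g + 15)/(g^2 + 10*g + 24)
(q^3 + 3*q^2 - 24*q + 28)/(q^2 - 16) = (q^3 + 3*q^2 - 24*q + 28)/(q^2 - 16)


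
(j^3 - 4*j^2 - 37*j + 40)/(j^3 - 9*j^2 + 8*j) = (j + 5)/j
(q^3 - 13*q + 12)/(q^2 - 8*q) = (q^3 - 13*q + 12)/(q*(q - 8))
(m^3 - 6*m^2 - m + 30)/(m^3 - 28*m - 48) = (m^2 - 8*m + 15)/(m^2 - 2*m - 24)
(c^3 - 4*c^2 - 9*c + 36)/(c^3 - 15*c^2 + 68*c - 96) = (c + 3)/(c - 8)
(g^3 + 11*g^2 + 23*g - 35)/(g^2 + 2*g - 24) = (g^3 + 11*g^2 + 23*g - 35)/(g^2 + 2*g - 24)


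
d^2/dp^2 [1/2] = 0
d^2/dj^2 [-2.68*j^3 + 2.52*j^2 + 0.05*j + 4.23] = 5.04 - 16.08*j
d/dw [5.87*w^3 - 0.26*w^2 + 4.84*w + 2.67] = 17.61*w^2 - 0.52*w + 4.84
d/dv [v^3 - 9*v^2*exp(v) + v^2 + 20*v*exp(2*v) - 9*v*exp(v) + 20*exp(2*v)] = -9*v^2*exp(v) + 3*v^2 + 40*v*exp(2*v) - 27*v*exp(v) + 2*v + 60*exp(2*v) - 9*exp(v)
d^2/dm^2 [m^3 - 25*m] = 6*m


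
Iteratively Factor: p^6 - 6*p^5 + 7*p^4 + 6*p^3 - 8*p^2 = (p - 4)*(p^5 - 2*p^4 - p^3 + 2*p^2) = (p - 4)*(p - 2)*(p^4 - p^2) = p*(p - 4)*(p - 2)*(p^3 - p) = p*(p - 4)*(p - 2)*(p + 1)*(p^2 - p) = p^2*(p - 4)*(p - 2)*(p + 1)*(p - 1)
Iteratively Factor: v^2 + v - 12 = (v - 3)*(v + 4)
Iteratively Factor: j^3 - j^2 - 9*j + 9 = (j - 3)*(j^2 + 2*j - 3) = (j - 3)*(j - 1)*(j + 3)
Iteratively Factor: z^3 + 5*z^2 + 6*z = (z)*(z^2 + 5*z + 6) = z*(z + 2)*(z + 3)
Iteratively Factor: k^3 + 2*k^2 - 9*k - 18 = (k + 2)*(k^2 - 9) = (k - 3)*(k + 2)*(k + 3)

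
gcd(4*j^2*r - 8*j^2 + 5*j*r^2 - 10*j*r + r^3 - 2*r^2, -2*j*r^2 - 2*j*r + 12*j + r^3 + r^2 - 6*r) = r - 2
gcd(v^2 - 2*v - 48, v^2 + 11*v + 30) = v + 6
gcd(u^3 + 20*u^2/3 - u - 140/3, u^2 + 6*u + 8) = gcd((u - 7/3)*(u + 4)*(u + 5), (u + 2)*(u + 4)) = u + 4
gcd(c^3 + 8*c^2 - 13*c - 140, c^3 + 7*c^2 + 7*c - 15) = c + 5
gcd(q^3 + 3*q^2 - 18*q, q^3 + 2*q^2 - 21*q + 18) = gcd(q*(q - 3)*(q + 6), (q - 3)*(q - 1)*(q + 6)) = q^2 + 3*q - 18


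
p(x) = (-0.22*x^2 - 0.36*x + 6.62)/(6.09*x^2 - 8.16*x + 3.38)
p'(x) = (8.16 - 12.18*x)*(-0.22*x^2 - 0.36*x + 6.62)/(6.09*x^2 - 8.16*x + 3.38)^2 + (-0.44*x - 0.36)/(6.09*x^2 - 8.16*x + 3.38)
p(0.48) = 7.38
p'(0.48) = 19.06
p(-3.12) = 0.06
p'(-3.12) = 0.04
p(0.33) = 4.80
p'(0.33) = 14.33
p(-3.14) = 0.06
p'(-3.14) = 0.04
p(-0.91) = 0.43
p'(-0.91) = 0.52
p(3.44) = 0.06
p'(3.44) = -0.08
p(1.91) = 0.51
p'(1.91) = -0.89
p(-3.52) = 0.05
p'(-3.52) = 0.03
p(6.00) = -0.02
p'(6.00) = -0.01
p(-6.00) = 0.00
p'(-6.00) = 0.01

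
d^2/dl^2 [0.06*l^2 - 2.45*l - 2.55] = 0.120000000000000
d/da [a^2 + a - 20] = 2*a + 1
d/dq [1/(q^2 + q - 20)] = (-2*q - 1)/(q^2 + q - 20)^2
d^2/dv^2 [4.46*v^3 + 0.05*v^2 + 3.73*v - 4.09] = 26.76*v + 0.1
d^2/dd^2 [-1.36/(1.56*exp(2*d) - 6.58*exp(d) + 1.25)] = (-1.36*(3.12*exp(d) - 6.58)*(6.24*exp(d) - 13.16)*exp(d) + (8.4864*exp(d) - 8.9488)*(1.56*exp(2*d) - 6.58*exp(d) + 1.25))*exp(d)/(1.56*exp(2*d) - 6.58*exp(d) + 1.25)^3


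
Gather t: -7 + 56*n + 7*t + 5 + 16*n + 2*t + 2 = 72*n + 9*t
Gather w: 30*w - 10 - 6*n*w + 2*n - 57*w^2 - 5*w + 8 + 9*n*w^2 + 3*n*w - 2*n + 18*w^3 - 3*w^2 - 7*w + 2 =18*w^3 + w^2*(9*n - 60) + w*(18 - 3*n)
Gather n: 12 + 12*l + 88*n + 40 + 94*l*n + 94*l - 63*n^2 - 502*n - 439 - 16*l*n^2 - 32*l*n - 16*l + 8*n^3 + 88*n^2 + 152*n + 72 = 90*l + 8*n^3 + n^2*(25 - 16*l) + n*(62*l - 262) - 315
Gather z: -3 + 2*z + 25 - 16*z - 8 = 14 - 14*z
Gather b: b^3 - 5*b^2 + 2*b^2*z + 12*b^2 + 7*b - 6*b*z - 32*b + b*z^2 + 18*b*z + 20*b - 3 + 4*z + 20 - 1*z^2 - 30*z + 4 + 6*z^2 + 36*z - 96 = b^3 + b^2*(2*z + 7) + b*(z^2 + 12*z - 5) + 5*z^2 + 10*z - 75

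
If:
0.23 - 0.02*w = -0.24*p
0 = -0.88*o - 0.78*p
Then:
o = 0.849431818181818 - 0.0738636363636364*w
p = 0.0833333333333333*w - 0.958333333333333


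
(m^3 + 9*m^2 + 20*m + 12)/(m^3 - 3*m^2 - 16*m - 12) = (m + 6)/(m - 6)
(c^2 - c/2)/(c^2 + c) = (c - 1/2)/(c + 1)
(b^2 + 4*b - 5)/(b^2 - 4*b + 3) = (b + 5)/(b - 3)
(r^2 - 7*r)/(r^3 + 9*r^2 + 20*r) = (r - 7)/(r^2 + 9*r + 20)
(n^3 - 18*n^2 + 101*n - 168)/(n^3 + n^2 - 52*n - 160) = (n^2 - 10*n + 21)/(n^2 + 9*n + 20)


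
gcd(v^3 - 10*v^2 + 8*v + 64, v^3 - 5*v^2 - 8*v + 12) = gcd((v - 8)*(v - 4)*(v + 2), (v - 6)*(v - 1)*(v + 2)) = v + 2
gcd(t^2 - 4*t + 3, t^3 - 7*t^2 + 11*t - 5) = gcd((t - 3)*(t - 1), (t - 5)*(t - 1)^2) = t - 1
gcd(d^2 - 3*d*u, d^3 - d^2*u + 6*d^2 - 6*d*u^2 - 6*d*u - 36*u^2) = -d + 3*u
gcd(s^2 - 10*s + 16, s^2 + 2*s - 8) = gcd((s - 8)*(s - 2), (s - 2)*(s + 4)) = s - 2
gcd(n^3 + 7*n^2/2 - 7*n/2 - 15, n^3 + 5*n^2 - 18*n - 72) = n + 3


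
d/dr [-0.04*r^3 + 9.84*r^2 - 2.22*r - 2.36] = -0.12*r^2 + 19.68*r - 2.22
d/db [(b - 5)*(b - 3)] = 2*b - 8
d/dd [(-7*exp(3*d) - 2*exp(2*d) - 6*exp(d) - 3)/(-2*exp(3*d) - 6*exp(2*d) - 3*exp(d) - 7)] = (38*exp(4*d) + 18*exp(3*d) + 99*exp(2*d) - 8*exp(d) + 33)*exp(d)/(4*exp(6*d) + 24*exp(5*d) + 48*exp(4*d) + 64*exp(3*d) + 93*exp(2*d) + 42*exp(d) + 49)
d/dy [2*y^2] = 4*y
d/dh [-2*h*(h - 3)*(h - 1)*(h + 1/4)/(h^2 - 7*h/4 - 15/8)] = 4*(-64*h^5 + 288*h^4 - 180*h^3 - 539*h^2 + 240*h + 45)/(64*h^4 - 224*h^3 - 44*h^2 + 420*h + 225)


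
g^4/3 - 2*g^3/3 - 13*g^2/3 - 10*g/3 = g*(g/3 + 1/3)*(g - 5)*(g + 2)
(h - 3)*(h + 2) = h^2 - h - 6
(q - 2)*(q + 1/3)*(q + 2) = q^3 + q^2/3 - 4*q - 4/3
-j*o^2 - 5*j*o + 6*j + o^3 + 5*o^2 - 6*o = (-j + o)*(o - 1)*(o + 6)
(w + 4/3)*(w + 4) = w^2 + 16*w/3 + 16/3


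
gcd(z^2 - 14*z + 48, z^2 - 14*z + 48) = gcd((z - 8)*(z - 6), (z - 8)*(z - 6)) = z^2 - 14*z + 48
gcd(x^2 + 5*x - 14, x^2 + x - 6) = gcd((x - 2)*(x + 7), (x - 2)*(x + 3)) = x - 2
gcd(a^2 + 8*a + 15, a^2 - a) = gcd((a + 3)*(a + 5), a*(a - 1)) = 1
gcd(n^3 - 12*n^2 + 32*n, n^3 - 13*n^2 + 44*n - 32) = n^2 - 12*n + 32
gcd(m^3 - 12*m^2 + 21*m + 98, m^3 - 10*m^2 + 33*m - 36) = 1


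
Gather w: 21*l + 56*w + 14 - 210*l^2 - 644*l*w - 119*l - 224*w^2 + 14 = -210*l^2 - 98*l - 224*w^2 + w*(56 - 644*l) + 28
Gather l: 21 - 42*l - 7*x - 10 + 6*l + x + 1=-36*l - 6*x + 12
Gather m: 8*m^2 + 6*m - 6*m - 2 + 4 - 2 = 8*m^2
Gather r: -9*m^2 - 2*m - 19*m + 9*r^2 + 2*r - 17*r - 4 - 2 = -9*m^2 - 21*m + 9*r^2 - 15*r - 6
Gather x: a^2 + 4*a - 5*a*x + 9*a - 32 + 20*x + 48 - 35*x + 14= a^2 + 13*a + x*(-5*a - 15) + 30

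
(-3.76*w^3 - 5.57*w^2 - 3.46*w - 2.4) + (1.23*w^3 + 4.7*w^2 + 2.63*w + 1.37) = -2.53*w^3 - 0.87*w^2 - 0.83*w - 1.03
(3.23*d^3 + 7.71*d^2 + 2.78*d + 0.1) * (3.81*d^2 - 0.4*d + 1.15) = 12.3063*d^5 + 28.0831*d^4 + 11.2223*d^3 + 8.1355*d^2 + 3.157*d + 0.115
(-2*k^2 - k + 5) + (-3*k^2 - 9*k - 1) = -5*k^2 - 10*k + 4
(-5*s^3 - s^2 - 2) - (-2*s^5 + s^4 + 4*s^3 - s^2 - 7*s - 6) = 2*s^5 - s^4 - 9*s^3 + 7*s + 4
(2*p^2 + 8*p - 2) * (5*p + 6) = 10*p^3 + 52*p^2 + 38*p - 12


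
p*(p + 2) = p^2 + 2*p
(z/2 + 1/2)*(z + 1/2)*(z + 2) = z^3/2 + 7*z^2/4 + 7*z/4 + 1/2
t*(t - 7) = t^2 - 7*t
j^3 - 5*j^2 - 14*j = j*(j - 7)*(j + 2)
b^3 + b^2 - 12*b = b*(b - 3)*(b + 4)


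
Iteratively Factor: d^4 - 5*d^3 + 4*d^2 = (d - 4)*(d^3 - d^2) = d*(d - 4)*(d^2 - d) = d^2*(d - 4)*(d - 1)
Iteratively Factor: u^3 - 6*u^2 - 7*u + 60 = (u - 4)*(u^2 - 2*u - 15) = (u - 5)*(u - 4)*(u + 3)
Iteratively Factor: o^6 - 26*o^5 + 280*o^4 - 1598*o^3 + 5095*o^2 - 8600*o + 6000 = (o - 4)*(o^5 - 22*o^4 + 192*o^3 - 830*o^2 + 1775*o - 1500) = (o - 5)*(o - 4)*(o^4 - 17*o^3 + 107*o^2 - 295*o + 300) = (o - 5)*(o - 4)^2*(o^3 - 13*o^2 + 55*o - 75) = (o - 5)^2*(o - 4)^2*(o^2 - 8*o + 15) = (o - 5)^2*(o - 4)^2*(o - 3)*(o - 5)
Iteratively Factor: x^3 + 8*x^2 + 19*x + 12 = (x + 3)*(x^2 + 5*x + 4) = (x + 1)*(x + 3)*(x + 4)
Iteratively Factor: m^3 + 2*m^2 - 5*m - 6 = (m - 2)*(m^2 + 4*m + 3) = (m - 2)*(m + 1)*(m + 3)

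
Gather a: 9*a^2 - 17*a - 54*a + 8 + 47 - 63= 9*a^2 - 71*a - 8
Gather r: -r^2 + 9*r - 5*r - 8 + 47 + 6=-r^2 + 4*r + 45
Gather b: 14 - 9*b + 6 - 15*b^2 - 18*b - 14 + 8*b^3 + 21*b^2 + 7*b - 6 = 8*b^3 + 6*b^2 - 20*b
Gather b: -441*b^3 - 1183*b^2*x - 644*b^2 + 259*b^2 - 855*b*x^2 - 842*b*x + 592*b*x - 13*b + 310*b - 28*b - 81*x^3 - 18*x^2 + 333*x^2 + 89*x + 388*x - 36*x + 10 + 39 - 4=-441*b^3 + b^2*(-1183*x - 385) + b*(-855*x^2 - 250*x + 269) - 81*x^3 + 315*x^2 + 441*x + 45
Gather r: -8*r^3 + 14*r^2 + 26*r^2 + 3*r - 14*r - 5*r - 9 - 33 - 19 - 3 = -8*r^3 + 40*r^2 - 16*r - 64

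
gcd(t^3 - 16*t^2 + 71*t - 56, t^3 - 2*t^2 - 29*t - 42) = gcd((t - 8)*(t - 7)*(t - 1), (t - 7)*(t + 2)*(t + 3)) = t - 7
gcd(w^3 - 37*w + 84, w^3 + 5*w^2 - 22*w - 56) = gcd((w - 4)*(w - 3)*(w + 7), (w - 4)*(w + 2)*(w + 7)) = w^2 + 3*w - 28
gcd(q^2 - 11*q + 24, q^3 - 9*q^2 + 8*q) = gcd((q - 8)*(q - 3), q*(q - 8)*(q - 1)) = q - 8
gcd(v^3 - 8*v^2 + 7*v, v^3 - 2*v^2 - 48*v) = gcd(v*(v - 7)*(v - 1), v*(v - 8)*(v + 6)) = v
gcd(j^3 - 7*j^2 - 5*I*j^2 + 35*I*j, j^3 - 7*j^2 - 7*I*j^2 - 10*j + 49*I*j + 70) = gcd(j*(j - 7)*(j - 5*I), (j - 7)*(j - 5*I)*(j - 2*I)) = j^2 + j*(-7 - 5*I) + 35*I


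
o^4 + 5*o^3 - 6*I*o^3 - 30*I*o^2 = o^2*(o + 5)*(o - 6*I)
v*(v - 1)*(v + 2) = v^3 + v^2 - 2*v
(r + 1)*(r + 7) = r^2 + 8*r + 7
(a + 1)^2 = a^2 + 2*a + 1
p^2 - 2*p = p*(p - 2)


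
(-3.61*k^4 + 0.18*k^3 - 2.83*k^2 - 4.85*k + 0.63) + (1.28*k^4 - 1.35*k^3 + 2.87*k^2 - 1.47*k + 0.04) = -2.33*k^4 - 1.17*k^3 + 0.04*k^2 - 6.32*k + 0.67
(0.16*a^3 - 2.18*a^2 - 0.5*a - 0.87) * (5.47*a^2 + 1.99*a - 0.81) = 0.8752*a^5 - 11.6062*a^4 - 7.2028*a^3 - 3.9881*a^2 - 1.3263*a + 0.7047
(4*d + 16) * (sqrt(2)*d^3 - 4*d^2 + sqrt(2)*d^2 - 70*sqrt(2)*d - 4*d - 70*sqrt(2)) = 4*sqrt(2)*d^4 - 16*d^3 + 20*sqrt(2)*d^3 - 264*sqrt(2)*d^2 - 80*d^2 - 1400*sqrt(2)*d - 64*d - 1120*sqrt(2)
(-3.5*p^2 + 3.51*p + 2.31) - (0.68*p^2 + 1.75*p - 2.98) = -4.18*p^2 + 1.76*p + 5.29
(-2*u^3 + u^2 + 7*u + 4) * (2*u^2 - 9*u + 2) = -4*u^5 + 20*u^4 + u^3 - 53*u^2 - 22*u + 8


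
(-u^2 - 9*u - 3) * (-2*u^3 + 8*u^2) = 2*u^5 + 10*u^4 - 66*u^3 - 24*u^2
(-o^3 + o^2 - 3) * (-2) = 2*o^3 - 2*o^2 + 6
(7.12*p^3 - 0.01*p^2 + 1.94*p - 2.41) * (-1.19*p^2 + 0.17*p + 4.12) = -8.4728*p^5 + 1.2223*p^4 + 27.0241*p^3 + 3.1565*p^2 + 7.5831*p - 9.9292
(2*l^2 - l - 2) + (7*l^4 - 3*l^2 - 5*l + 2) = 7*l^4 - l^2 - 6*l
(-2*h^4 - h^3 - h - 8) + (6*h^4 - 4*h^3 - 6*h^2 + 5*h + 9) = 4*h^4 - 5*h^3 - 6*h^2 + 4*h + 1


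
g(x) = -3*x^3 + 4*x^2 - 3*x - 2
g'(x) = -9*x^2 + 8*x - 3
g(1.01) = -4.04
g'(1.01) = -4.10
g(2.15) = -19.78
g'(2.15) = -27.40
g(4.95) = -282.70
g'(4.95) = -183.92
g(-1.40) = 18.27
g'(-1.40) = -31.84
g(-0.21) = -1.17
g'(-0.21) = -5.08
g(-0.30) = -0.66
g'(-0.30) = -6.21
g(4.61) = -224.74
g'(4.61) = -157.39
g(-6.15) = 865.57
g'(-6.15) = -392.60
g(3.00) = -56.00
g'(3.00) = -60.00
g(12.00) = -4646.00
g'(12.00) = -1203.00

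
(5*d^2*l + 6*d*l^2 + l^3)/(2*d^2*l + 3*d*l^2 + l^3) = (5*d + l)/(2*d + l)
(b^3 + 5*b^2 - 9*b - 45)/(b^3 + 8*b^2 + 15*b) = (b - 3)/b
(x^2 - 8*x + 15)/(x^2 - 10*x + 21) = (x - 5)/(x - 7)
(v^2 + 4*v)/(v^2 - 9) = v*(v + 4)/(v^2 - 9)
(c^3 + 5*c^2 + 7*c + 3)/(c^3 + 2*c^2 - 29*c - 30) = (c^2 + 4*c + 3)/(c^2 + c - 30)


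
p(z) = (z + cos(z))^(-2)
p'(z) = (2*sin(z) - 2)/(z + cos(z))^3 = 2*(sin(z) - 1)/(z + cos(z))^3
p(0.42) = 0.56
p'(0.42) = -0.50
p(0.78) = 0.45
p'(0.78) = -0.18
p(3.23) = 0.20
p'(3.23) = -0.20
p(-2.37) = 0.10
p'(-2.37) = 0.12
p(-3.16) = 0.06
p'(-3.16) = 0.03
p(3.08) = 0.23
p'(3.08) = -0.21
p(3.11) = 0.22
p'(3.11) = -0.21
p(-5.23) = 0.04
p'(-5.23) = 0.00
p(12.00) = 0.01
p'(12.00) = 0.00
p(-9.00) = 0.01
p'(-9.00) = 0.00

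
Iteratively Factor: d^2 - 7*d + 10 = (d - 5)*(d - 2)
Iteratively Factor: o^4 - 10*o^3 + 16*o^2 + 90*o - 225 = (o + 3)*(o^3 - 13*o^2 + 55*o - 75) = (o - 3)*(o + 3)*(o^2 - 10*o + 25) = (o - 5)*(o - 3)*(o + 3)*(o - 5)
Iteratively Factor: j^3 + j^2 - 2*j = (j - 1)*(j^2 + 2*j) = (j - 1)*(j + 2)*(j)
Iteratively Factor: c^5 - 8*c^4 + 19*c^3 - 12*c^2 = (c - 3)*(c^4 - 5*c^3 + 4*c^2) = (c - 4)*(c - 3)*(c^3 - c^2) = c*(c - 4)*(c - 3)*(c^2 - c) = c*(c - 4)*(c - 3)*(c - 1)*(c)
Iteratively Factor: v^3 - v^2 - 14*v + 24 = (v + 4)*(v^2 - 5*v + 6) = (v - 2)*(v + 4)*(v - 3)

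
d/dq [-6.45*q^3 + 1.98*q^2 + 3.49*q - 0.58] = -19.35*q^2 + 3.96*q + 3.49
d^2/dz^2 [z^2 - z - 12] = 2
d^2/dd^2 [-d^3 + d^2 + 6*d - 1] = 2 - 6*d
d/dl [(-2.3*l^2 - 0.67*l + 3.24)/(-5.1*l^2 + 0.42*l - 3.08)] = (-4.383*l^2 + 47.216*l + 0.7028)/(26.01*l^4 - 4.284*l^3 + 31.5924*l^2 - 2.5872*l + 9.4864)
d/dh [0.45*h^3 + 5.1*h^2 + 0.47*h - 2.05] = 1.35*h^2 + 10.2*h + 0.47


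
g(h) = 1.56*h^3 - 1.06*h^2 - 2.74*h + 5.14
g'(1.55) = 5.22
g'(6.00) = 153.02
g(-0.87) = 5.69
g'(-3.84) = 74.41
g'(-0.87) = 2.65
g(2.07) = 8.76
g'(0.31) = -2.95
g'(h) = 4.68*h^2 - 2.12*h - 2.74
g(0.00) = 5.14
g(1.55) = 4.16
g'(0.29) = -2.96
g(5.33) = 196.64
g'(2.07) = 12.92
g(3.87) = 69.08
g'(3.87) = 59.15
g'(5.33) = 118.91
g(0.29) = 4.29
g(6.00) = 287.50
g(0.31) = 4.24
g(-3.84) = -88.30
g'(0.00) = -2.74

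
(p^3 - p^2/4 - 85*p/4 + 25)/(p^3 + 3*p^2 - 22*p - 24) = (4*p^2 + 15*p - 25)/(4*(p^2 + 7*p + 6))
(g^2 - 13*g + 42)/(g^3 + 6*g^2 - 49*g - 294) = (g - 6)/(g^2 + 13*g + 42)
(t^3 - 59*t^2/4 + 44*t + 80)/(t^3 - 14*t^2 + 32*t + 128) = (t + 5/4)/(t + 2)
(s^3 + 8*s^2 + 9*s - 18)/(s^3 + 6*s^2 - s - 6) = (s + 3)/(s + 1)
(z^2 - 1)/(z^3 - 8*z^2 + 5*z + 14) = (z - 1)/(z^2 - 9*z + 14)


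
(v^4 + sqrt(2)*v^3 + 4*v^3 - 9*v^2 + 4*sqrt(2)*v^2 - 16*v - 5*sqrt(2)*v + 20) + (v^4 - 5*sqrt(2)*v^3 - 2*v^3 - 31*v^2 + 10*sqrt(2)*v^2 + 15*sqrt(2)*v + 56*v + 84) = 2*v^4 - 4*sqrt(2)*v^3 + 2*v^3 - 40*v^2 + 14*sqrt(2)*v^2 + 10*sqrt(2)*v + 40*v + 104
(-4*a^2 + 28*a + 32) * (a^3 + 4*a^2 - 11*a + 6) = -4*a^5 + 12*a^4 + 188*a^3 - 204*a^2 - 184*a + 192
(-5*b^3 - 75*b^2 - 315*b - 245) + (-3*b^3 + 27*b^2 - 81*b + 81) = -8*b^3 - 48*b^2 - 396*b - 164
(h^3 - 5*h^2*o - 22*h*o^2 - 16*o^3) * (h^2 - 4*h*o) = h^5 - 9*h^4*o - 2*h^3*o^2 + 72*h^2*o^3 + 64*h*o^4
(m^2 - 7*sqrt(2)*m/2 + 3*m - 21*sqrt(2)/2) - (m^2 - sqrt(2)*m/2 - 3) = -3*sqrt(2)*m + 3*m - 21*sqrt(2)/2 + 3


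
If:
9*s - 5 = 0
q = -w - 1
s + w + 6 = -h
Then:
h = -w - 59/9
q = -w - 1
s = 5/9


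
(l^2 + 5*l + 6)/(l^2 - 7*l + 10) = (l^2 + 5*l + 6)/(l^2 - 7*l + 10)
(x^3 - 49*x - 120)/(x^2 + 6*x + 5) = (x^2 - 5*x - 24)/(x + 1)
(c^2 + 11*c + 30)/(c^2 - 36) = (c + 5)/(c - 6)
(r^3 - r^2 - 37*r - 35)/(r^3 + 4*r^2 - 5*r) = (r^2 - 6*r - 7)/(r*(r - 1))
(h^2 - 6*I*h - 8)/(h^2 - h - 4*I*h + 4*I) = (h - 2*I)/(h - 1)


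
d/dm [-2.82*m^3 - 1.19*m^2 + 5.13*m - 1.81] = -8.46*m^2 - 2.38*m + 5.13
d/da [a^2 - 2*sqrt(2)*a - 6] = 2*a - 2*sqrt(2)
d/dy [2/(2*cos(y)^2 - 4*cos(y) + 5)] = 8*(cos(y) - 1)*sin(y)/(-4*cos(y) + cos(2*y) + 6)^2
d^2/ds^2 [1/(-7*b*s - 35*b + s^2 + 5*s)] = 2*(-7*b*s - 35*b + s^2 + 5*s - (-7*b + 2*s + 5)^2)/(7*b*s + 35*b - s^2 - 5*s)^3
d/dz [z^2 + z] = 2*z + 1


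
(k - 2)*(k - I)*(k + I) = k^3 - 2*k^2 + k - 2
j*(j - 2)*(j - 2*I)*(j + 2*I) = j^4 - 2*j^3 + 4*j^2 - 8*j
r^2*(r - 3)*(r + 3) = r^4 - 9*r^2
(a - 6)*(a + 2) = a^2 - 4*a - 12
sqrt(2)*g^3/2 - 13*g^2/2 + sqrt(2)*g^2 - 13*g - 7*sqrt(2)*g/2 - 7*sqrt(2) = (g - 7*sqrt(2))*(g + sqrt(2)/2)*(sqrt(2)*g/2 + sqrt(2))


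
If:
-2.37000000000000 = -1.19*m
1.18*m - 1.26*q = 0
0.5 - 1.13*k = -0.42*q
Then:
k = 1.14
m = 1.99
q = 1.87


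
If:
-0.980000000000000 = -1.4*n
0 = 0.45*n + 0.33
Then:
No Solution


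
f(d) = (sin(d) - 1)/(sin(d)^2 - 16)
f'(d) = -2*(sin(d) - 1)*sin(d)*cos(d)/(sin(d)^2 - 16)^2 + cos(d)/(sin(d)^2 - 16) = (2*sin(d) + cos(d)^2 - 17)*cos(d)/(sin(d)^2 - 16)^2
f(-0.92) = 0.12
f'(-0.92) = -0.05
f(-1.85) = 0.13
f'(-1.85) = 0.02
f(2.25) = 0.01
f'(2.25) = 0.04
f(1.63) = 0.00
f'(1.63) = 0.00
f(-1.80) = 0.13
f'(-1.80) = 0.02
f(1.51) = 0.00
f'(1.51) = -0.00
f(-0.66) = 0.10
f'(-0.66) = -0.06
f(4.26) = 0.13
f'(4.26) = 0.04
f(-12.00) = 0.03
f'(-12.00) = -0.05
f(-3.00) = 0.07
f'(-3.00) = 0.06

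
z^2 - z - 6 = (z - 3)*(z + 2)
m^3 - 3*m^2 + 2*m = m*(m - 2)*(m - 1)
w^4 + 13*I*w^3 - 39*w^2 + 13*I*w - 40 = (w - I)*(w + I)*(w + 5*I)*(w + 8*I)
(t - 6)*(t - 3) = t^2 - 9*t + 18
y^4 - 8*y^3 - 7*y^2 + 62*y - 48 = (y - 8)*(y - 2)*(y - 1)*(y + 3)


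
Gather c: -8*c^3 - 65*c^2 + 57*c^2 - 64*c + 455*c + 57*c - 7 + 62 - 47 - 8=-8*c^3 - 8*c^2 + 448*c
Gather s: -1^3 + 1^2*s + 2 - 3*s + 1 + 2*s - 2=0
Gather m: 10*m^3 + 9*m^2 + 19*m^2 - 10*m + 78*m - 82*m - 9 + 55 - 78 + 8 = 10*m^3 + 28*m^2 - 14*m - 24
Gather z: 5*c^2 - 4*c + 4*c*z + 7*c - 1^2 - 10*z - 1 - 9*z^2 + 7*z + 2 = 5*c^2 + 3*c - 9*z^2 + z*(4*c - 3)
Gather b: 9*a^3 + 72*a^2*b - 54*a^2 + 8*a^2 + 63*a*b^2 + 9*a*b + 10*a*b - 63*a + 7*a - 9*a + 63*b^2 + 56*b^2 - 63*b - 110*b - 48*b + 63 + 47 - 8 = 9*a^3 - 46*a^2 - 65*a + b^2*(63*a + 119) + b*(72*a^2 + 19*a - 221) + 102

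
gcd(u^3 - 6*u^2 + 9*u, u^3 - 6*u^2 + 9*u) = u^3 - 6*u^2 + 9*u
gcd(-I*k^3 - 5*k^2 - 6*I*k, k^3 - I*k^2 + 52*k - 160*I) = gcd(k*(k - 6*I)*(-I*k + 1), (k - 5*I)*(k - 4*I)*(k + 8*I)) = 1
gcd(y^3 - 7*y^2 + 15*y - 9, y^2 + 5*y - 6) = y - 1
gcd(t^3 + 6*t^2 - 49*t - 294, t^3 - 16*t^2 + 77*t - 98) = t - 7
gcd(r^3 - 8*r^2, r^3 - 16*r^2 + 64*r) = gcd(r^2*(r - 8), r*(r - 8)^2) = r^2 - 8*r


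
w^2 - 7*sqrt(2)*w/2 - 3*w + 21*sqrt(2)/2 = (w - 3)*(w - 7*sqrt(2)/2)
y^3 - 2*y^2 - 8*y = y*(y - 4)*(y + 2)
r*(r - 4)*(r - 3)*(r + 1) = r^4 - 6*r^3 + 5*r^2 + 12*r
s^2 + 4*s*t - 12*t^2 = (s - 2*t)*(s + 6*t)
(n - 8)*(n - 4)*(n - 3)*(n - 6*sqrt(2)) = n^4 - 15*n^3 - 6*sqrt(2)*n^3 + 68*n^2 + 90*sqrt(2)*n^2 - 408*sqrt(2)*n - 96*n + 576*sqrt(2)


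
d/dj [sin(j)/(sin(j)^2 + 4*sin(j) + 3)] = (cos(j)^2 + 2)*cos(j)/((sin(j) + 1)^2*(sin(j) + 3)^2)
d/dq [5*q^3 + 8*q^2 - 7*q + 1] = 15*q^2 + 16*q - 7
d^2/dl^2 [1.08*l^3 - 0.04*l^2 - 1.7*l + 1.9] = 6.48*l - 0.08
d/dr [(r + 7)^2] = 2*r + 14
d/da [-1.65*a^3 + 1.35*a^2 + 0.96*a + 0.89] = -4.95*a^2 + 2.7*a + 0.96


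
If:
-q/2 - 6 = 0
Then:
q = -12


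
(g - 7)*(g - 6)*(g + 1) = g^3 - 12*g^2 + 29*g + 42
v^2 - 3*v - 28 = (v - 7)*(v + 4)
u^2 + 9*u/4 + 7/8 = (u + 1/2)*(u + 7/4)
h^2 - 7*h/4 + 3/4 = (h - 1)*(h - 3/4)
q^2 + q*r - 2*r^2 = (q - r)*(q + 2*r)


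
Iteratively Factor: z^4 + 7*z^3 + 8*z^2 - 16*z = (z - 1)*(z^3 + 8*z^2 + 16*z) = (z - 1)*(z + 4)*(z^2 + 4*z) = (z - 1)*(z + 4)^2*(z)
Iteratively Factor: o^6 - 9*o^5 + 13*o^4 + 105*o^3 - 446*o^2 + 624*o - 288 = (o - 1)*(o^5 - 8*o^4 + 5*o^3 + 110*o^2 - 336*o + 288) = (o - 4)*(o - 1)*(o^4 - 4*o^3 - 11*o^2 + 66*o - 72) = (o - 4)*(o - 1)*(o + 4)*(o^3 - 8*o^2 + 21*o - 18) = (o - 4)*(o - 2)*(o - 1)*(o + 4)*(o^2 - 6*o + 9) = (o - 4)*(o - 3)*(o - 2)*(o - 1)*(o + 4)*(o - 3)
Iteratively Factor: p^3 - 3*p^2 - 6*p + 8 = (p - 4)*(p^2 + p - 2) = (p - 4)*(p + 2)*(p - 1)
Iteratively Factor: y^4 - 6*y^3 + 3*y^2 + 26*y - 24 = (y - 1)*(y^3 - 5*y^2 - 2*y + 24) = (y - 4)*(y - 1)*(y^2 - y - 6) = (y - 4)*(y - 1)*(y + 2)*(y - 3)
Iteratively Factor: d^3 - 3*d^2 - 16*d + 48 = (d - 4)*(d^2 + d - 12) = (d - 4)*(d + 4)*(d - 3)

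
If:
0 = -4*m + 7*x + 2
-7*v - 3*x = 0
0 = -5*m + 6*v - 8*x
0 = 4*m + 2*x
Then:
No Solution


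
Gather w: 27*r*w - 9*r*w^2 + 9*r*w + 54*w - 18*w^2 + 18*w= w^2*(-9*r - 18) + w*(36*r + 72)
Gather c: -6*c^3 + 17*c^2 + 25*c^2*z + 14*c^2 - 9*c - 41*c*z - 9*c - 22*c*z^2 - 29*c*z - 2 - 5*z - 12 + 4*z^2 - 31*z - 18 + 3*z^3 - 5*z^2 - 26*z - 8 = -6*c^3 + c^2*(25*z + 31) + c*(-22*z^2 - 70*z - 18) + 3*z^3 - z^2 - 62*z - 40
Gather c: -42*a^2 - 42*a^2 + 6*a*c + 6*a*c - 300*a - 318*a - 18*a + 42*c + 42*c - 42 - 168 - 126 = -84*a^2 - 636*a + c*(12*a + 84) - 336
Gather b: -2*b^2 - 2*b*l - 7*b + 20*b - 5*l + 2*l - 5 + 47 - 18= -2*b^2 + b*(13 - 2*l) - 3*l + 24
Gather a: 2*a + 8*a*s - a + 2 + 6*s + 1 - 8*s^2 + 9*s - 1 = a*(8*s + 1) - 8*s^2 + 15*s + 2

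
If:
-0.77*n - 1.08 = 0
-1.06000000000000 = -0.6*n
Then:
No Solution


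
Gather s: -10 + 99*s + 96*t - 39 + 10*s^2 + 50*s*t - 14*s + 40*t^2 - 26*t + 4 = 10*s^2 + s*(50*t + 85) + 40*t^2 + 70*t - 45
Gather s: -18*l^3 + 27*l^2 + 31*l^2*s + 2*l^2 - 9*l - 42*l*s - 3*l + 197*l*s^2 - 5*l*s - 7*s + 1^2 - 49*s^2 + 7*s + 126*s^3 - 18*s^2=-18*l^3 + 29*l^2 - 12*l + 126*s^3 + s^2*(197*l - 67) + s*(31*l^2 - 47*l) + 1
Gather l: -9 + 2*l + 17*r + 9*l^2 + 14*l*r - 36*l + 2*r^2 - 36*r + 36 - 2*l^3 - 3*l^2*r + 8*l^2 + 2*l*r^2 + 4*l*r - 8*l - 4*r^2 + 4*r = -2*l^3 + l^2*(17 - 3*r) + l*(2*r^2 + 18*r - 42) - 2*r^2 - 15*r + 27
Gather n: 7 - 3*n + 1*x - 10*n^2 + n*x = -10*n^2 + n*(x - 3) + x + 7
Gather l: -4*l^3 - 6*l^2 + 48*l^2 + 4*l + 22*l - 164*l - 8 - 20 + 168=-4*l^3 + 42*l^2 - 138*l + 140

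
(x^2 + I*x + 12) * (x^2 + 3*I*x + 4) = x^4 + 4*I*x^3 + 13*x^2 + 40*I*x + 48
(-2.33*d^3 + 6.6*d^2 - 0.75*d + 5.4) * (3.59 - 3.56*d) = 8.2948*d^4 - 31.8607*d^3 + 26.364*d^2 - 21.9165*d + 19.386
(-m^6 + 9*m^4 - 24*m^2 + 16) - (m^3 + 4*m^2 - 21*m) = -m^6 + 9*m^4 - m^3 - 28*m^2 + 21*m + 16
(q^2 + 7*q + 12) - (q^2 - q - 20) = 8*q + 32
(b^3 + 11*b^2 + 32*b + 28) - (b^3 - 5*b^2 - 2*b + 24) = 16*b^2 + 34*b + 4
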